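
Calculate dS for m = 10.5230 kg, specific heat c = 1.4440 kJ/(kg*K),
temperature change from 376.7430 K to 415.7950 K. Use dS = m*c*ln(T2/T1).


T2/T1 = 1.1037
ln(T2/T1) = 0.0986
dS = 10.5230 * 1.4440 * 0.0986 = 1.4987 kJ/K

1.4987 kJ/K


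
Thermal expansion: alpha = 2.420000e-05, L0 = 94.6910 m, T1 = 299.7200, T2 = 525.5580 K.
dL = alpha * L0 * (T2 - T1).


dT = 225.8380 K
dL = 2.420000e-05 * 94.6910 * 225.8380 = 0.517513 m
L_final = 95.208513 m

dL = 0.517513 m


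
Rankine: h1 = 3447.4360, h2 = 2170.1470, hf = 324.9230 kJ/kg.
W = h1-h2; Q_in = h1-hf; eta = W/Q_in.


W = 1277.2890 kJ/kg
Q_in = 3122.5130 kJ/kg
eta = 0.4091 = 40.9058%

eta = 40.9058%


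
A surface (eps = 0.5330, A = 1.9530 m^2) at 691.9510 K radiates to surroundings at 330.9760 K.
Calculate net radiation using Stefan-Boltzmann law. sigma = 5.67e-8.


T^4 = 2.2925e+11
Tsurr^4 = 1.2000e+10
Q = 0.5330 * 5.67e-8 * 1.9530 * 2.1725e+11 = 12822.2315 W

12822.2315 W


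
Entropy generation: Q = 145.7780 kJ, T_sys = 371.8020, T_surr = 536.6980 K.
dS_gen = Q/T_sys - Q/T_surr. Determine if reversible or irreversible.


dS_sys = 145.7780/371.8020 = 0.3921 kJ/K
dS_surr = -145.7780/536.6980 = -0.2716 kJ/K
dS_gen = 0.3921 - 0.2716 = 0.1205 kJ/K (irreversible)

dS_gen = 0.1205 kJ/K, irreversible


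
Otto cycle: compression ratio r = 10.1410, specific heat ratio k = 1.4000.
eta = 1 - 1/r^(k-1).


r^(k-1) = 2.5260
eta = 1 - 1/2.5260 = 0.6041 = 60.4116%

60.4116%


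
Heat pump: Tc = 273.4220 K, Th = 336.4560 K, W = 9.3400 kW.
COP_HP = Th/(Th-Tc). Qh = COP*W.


COP = 336.4560 / 63.0340 = 5.3377
Qh = 5.3377 * 9.3400 = 49.8540 kW

COP = 5.3377, Qh = 49.8540 kW


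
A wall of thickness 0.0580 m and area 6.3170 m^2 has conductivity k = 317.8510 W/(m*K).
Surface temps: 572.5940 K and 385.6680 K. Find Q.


dT = 186.9260 K
Q = 317.8510 * 6.3170 * 186.9260 / 0.0580 = 6471071.1972 W

6471071.1972 W


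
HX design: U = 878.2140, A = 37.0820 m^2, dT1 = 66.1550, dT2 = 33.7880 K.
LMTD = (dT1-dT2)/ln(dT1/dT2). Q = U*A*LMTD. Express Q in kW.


LMTD = 48.1727 K
Q = 878.2140 * 37.0820 * 48.1727 = 1568789.5835 W = 1568.7896 kW

1568.7896 kW


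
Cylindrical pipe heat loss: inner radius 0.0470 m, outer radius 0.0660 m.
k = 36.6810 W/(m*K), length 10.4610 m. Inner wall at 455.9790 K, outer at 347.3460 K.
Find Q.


dT = 108.6330 K
ln(ro/ri) = 0.3395
Q = 2*pi*36.6810*10.4610*108.6330 / 0.3395 = 771448.7825 W

771448.7825 W


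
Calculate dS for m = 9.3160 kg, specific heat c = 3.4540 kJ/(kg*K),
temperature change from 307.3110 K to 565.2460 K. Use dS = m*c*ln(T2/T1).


T2/T1 = 1.8393
ln(T2/T1) = 0.6094
dS = 9.3160 * 3.4540 * 0.6094 = 19.6090 kJ/K

19.6090 kJ/K


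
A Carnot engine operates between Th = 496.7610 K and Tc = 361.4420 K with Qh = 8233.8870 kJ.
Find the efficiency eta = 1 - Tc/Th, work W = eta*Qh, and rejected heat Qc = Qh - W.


eta = 1 - 361.4420/496.7610 = 0.2724
W = 0.2724 * 8233.8870 = 2242.9324 kJ
Qc = 8233.8870 - 2242.9324 = 5990.9546 kJ

eta = 27.2403%, W = 2242.9324 kJ, Qc = 5990.9546 kJ


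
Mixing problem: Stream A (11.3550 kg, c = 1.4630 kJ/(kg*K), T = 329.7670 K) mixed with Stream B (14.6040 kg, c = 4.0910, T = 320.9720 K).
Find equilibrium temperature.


num = 24654.6704
den = 76.3573
Tf = 322.8854 K

322.8854 K


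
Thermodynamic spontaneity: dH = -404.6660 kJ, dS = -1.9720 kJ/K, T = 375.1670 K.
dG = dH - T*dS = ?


T*dS = 375.1670 * -1.9720 = -739.8293 kJ
dG = -404.6660 + 739.8293 = 335.1633 kJ (non-spontaneous)

dG = 335.1633 kJ, non-spontaneous


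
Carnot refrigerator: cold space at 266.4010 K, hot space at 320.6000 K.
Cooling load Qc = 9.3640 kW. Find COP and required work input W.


COP = 266.4010 / 54.1990 = 4.9152
W = 9.3640 / 4.9152 = 1.9051 kW

COP = 4.9152, W = 1.9051 kW


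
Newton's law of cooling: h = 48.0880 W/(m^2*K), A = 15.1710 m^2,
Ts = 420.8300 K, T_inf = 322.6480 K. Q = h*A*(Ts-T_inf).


dT = 98.1820 K
Q = 48.0880 * 15.1710 * 98.1820 = 71627.9955 W

71627.9955 W


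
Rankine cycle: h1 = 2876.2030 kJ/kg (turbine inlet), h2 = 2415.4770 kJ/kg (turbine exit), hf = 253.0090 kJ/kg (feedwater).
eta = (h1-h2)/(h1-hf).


W = 460.7260 kJ/kg
Q_in = 2623.1940 kJ/kg
eta = 0.1756 = 17.5636%

eta = 17.5636%


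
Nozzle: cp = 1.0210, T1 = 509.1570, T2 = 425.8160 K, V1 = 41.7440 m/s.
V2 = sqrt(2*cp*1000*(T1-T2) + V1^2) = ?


dT = 83.3410 K
2*cp*1000*dT = 170182.3220
V1^2 = 1742.5615
V2 = sqrt(171924.8835) = 414.6383 m/s

414.6383 m/s


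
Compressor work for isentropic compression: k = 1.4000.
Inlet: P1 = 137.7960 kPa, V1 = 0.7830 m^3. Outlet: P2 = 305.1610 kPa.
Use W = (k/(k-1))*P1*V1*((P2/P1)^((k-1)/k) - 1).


(k-1)/k = 0.2857
(P2/P1)^exp = 1.2550
W = 3.5000 * 137.7960 * 0.7830 * (1.2550 - 1) = 96.3079 kJ

96.3079 kJ


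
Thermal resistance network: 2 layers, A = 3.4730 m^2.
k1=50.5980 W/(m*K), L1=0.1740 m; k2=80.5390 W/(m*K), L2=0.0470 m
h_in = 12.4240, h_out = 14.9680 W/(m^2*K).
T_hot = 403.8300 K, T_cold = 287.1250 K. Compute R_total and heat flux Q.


R_conv_in = 1/(12.4240*3.4730) = 0.0232
R_1 = 0.1740/(50.5980*3.4730) = 0.0010
R_2 = 0.0470/(80.5390*3.4730) = 0.0002
R_conv_out = 1/(14.9680*3.4730) = 0.0192
R_total = 0.0436 K/W
Q = 116.7050 / 0.0436 = 2678.5208 W

R_total = 0.0436 K/W, Q = 2678.5208 W


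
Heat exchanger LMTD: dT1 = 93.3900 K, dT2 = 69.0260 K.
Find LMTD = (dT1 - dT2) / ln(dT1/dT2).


dT1/dT2 = 1.3530
ln(dT1/dT2) = 0.3023
LMTD = 24.3640 / 0.3023 = 80.5952 K

80.5952 K


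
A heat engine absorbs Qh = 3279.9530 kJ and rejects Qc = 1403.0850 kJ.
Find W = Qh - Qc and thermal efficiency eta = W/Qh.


W = 3279.9530 - 1403.0850 = 1876.8680 kJ
eta = 1876.8680 / 3279.9530 = 0.5722 = 57.2224%

W = 1876.8680 kJ, eta = 57.2224%


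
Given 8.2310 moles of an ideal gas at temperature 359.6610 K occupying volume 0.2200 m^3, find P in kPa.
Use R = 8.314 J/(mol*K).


P = nRT/V = 8.2310 * 8.314 * 359.6610 / 0.2200
= 24612.5136 / 0.2200 = 111875.0619 Pa = 111.8751 kPa

111.8751 kPa


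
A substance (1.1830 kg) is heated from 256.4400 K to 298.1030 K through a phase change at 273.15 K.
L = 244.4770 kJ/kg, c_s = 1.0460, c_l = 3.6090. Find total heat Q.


Q1 (sensible, solid) = 1.1830 * 1.0460 * 16.7100 = 20.6773 kJ
Q2 (latent) = 1.1830 * 244.4770 = 289.2163 kJ
Q3 (sensible, liquid) = 1.1830 * 3.6090 * 24.9530 = 106.5355 kJ
Q_total = 416.4291 kJ

416.4291 kJ


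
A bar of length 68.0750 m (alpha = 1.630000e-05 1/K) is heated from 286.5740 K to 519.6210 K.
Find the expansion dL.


dT = 233.0470 K
dL = 1.630000e-05 * 68.0750 * 233.0470 = 0.258594 m
L_final = 68.333594 m

dL = 0.258594 m


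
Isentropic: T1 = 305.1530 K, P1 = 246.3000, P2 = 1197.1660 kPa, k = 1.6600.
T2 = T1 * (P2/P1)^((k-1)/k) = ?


(k-1)/k = 0.3976
(P2/P1)^exp = 1.8751
T2 = 305.1530 * 1.8751 = 572.1883 K

572.1883 K


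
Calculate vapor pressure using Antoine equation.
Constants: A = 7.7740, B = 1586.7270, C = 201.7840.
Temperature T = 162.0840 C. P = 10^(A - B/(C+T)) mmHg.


C+T = 363.8680
B/(C+T) = 4.3607
log10(P) = 7.7740 - 4.3607 = 3.4133
P = 10^3.4133 = 2589.8734 mmHg

2589.8734 mmHg


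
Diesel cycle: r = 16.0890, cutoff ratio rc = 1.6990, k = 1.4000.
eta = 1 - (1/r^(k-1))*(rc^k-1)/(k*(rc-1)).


r^(k-1) = 3.0382
rc^k = 2.1002
eta = 0.6299 = 62.9938%

62.9938%


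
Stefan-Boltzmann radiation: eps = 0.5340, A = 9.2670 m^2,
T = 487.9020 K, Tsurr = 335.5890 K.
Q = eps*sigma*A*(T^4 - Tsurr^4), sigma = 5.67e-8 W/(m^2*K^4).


T^4 = 5.6667e+10
Tsurr^4 = 1.2683e+10
Q = 0.5340 * 5.67e-8 * 9.2670 * 4.3984e+10 = 12341.1566 W

12341.1566 W


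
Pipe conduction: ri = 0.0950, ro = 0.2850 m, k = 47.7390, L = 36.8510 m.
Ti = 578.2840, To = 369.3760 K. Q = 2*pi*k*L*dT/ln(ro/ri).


dT = 208.9080 K
ln(ro/ri) = 1.0986
Q = 2*pi*47.7390*36.8510*208.9080 / 1.0986 = 2101904.9944 W

2101904.9944 W


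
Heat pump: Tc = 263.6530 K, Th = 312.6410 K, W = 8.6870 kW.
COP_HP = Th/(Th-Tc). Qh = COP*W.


COP = 312.6410 / 48.9880 = 6.3820
Qh = 6.3820 * 8.6870 = 55.4404 kW

COP = 6.3820, Qh = 55.4404 kW


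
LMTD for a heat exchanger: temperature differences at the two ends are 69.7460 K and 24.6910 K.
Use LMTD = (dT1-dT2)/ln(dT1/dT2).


dT1/dT2 = 2.8248
ln(dT1/dT2) = 1.0384
LMTD = 45.0550 / 1.0384 = 43.3880 K

43.3880 K


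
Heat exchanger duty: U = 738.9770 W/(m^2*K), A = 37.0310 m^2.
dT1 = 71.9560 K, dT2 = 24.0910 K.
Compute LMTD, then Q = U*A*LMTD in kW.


LMTD = 43.7436 K
Q = 738.9770 * 37.0310 * 43.7436 = 1197046.9042 W = 1197.0469 kW

1197.0469 kW


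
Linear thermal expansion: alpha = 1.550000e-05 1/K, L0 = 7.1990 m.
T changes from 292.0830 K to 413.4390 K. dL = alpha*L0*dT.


dT = 121.3560 K
dL = 1.550000e-05 * 7.1990 * 121.3560 = 0.013541 m
L_final = 7.212541 m

dL = 0.013541 m


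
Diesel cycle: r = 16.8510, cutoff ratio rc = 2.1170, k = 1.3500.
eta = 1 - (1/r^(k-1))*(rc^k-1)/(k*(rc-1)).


r^(k-1) = 2.6873
rc^k = 2.7525
eta = 0.5675 = 56.7540%

56.7540%


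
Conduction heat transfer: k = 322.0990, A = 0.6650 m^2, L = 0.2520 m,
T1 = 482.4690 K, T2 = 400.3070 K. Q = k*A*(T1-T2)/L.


dT = 82.1620 K
Q = 322.0990 * 0.6650 * 82.1620 / 0.2520 = 69836.3420 W

69836.3420 W


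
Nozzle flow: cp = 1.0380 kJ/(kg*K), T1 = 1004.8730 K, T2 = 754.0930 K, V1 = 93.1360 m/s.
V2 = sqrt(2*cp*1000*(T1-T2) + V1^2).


dT = 250.7800 K
2*cp*1000*dT = 520619.2800
V1^2 = 8674.3145
V2 = sqrt(529293.5945) = 727.5257 m/s

727.5257 m/s


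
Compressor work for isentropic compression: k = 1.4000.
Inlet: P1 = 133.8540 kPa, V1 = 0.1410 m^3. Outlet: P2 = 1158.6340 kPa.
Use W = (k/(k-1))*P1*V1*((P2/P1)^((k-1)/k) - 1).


(k-1)/k = 0.2857
(P2/P1)^exp = 1.8527
W = 3.5000 * 133.8540 * 0.1410 * (1.8527 - 1) = 56.3265 kJ

56.3265 kJ


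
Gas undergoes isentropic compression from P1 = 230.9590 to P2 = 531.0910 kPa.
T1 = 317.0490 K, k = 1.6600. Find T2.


(k-1)/k = 0.3976
(P2/P1)^exp = 1.3925
T2 = 317.0490 * 1.3925 = 441.4775 K

441.4775 K


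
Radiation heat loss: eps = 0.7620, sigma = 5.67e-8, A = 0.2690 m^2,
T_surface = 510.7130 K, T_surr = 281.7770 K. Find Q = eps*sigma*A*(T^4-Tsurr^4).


T^4 = 6.8031e+10
Tsurr^4 = 6.3041e+09
Q = 0.7620 * 5.67e-8 * 0.2690 * 6.1727e+10 = 717.4072 W

717.4072 W


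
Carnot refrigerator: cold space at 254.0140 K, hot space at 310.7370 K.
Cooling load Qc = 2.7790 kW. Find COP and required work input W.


COP = 254.0140 / 56.7230 = 4.4781
W = 2.7790 / 4.4781 = 0.6206 kW

COP = 4.4781, W = 0.6206 kW


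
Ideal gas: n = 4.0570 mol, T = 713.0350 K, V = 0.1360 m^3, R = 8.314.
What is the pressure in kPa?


P = nRT/V = 4.0570 * 8.314 * 713.0350 / 0.1360
= 24050.5978 / 0.1360 = 176842.6310 Pa = 176.8426 kPa

176.8426 kPa


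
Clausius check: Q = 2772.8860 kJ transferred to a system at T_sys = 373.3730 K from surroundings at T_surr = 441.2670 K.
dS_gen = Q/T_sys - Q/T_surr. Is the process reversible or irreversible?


dS_sys = 2772.8860/373.3730 = 7.4266 kJ/K
dS_surr = -2772.8860/441.2670 = -6.2839 kJ/K
dS_gen = 7.4266 - 6.2839 = 1.1427 kJ/K (irreversible)

dS_gen = 1.1427 kJ/K, irreversible


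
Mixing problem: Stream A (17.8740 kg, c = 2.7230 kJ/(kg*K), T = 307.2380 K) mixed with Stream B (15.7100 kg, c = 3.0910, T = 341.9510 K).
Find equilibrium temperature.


num = 31558.5578
den = 97.2305
Tf = 324.5746 K

324.5746 K


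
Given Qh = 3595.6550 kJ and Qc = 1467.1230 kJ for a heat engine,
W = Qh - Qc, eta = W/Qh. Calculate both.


W = 3595.6550 - 1467.1230 = 2128.5320 kJ
eta = 2128.5320 / 3595.6550 = 0.5920 = 59.1973%

W = 2128.5320 kJ, eta = 59.1973%


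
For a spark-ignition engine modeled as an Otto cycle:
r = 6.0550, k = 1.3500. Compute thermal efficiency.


r^(k-1) = 1.8782
eta = 1 - 1/1.8782 = 0.4676 = 46.7573%

46.7573%


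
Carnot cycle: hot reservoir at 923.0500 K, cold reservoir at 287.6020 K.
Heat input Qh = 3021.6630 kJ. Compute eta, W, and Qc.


eta = 1 - 287.6020/923.0500 = 0.6884
W = 0.6884 * 3021.6630 = 2080.1795 kJ
Qc = 3021.6630 - 2080.1795 = 941.4835 kJ

eta = 68.8422%, W = 2080.1795 kJ, Qc = 941.4835 kJ


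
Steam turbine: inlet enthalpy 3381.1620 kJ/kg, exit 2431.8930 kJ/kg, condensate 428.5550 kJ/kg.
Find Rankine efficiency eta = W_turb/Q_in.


W = 949.2690 kJ/kg
Q_in = 2952.6070 kJ/kg
eta = 0.3215 = 32.1502%

eta = 32.1502%


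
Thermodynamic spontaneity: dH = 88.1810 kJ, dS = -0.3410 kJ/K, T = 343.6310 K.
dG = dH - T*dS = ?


T*dS = 343.6310 * -0.3410 = -117.1782 kJ
dG = 88.1810 + 117.1782 = 205.3592 kJ (non-spontaneous)

dG = 205.3592 kJ, non-spontaneous


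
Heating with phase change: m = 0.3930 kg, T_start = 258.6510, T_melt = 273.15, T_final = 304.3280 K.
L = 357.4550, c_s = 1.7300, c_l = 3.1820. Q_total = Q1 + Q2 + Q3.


Q1 (sensible, solid) = 0.3930 * 1.7300 * 14.4990 = 9.8577 kJ
Q2 (latent) = 0.3930 * 357.4550 = 140.4798 kJ
Q3 (sensible, liquid) = 0.3930 * 3.1820 * 31.1780 = 38.9889 kJ
Q_total = 189.3264 kJ

189.3264 kJ


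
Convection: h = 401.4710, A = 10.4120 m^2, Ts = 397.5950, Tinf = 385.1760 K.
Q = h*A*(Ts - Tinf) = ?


dT = 12.4190 K
Q = 401.4710 * 10.4120 * 12.4190 = 51912.8612 W

51912.8612 W


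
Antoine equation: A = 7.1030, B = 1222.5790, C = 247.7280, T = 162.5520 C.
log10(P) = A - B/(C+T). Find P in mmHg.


C+T = 410.2800
B/(C+T) = 2.9799
log10(P) = 7.1030 - 2.9799 = 4.1231
P = 10^4.1231 = 13278.0723 mmHg

13278.0723 mmHg


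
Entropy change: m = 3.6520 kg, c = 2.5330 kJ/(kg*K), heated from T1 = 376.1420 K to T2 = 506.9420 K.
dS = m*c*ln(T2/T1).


T2/T1 = 1.3477
ln(T2/T1) = 0.2984
dS = 3.6520 * 2.5330 * 0.2984 = 2.7606 kJ/K

2.7606 kJ/K


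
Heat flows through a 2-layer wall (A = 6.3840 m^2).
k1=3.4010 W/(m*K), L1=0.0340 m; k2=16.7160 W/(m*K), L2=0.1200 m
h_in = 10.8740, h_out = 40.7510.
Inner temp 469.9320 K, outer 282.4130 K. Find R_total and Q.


R_conv_in = 1/(10.8740*6.3840) = 0.0144
R_1 = 0.0340/(3.4010*6.3840) = 0.0016
R_2 = 0.1200/(16.7160*6.3840) = 0.0011
R_conv_out = 1/(40.7510*6.3840) = 0.0038
R_total = 0.0209 K/W
Q = 187.5190 / 0.0209 = 8955.2895 W

R_total = 0.0209 K/W, Q = 8955.2895 W


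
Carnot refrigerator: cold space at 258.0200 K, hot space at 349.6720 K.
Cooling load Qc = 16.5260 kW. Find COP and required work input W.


COP = 258.0200 / 91.6520 = 2.8152
W = 16.5260 / 2.8152 = 5.8702 kW

COP = 2.8152, W = 5.8702 kW


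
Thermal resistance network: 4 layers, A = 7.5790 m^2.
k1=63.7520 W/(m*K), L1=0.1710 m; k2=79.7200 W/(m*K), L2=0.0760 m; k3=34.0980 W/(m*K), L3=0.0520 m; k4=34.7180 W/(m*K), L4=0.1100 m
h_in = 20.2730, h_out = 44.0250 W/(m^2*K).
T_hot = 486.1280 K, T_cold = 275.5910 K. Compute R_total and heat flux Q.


R_conv_in = 1/(20.2730*7.5790) = 0.0065
R_1 = 0.1710/(63.7520*7.5790) = 0.0004
R_2 = 0.0760/(79.7200*7.5790) = 0.0001
R_3 = 0.0520/(34.0980*7.5790) = 0.0002
R_4 = 0.1100/(34.7180*7.5790) = 0.0004
R_conv_out = 1/(44.0250*7.5790) = 0.0030
R_total = 0.0106 K/W
Q = 210.5370 / 0.0106 = 19853.9087 W

R_total = 0.0106 K/W, Q = 19853.9087 W


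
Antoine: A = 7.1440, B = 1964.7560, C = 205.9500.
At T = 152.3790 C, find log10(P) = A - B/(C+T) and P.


C+T = 358.3290
B/(C+T) = 5.4831
log10(P) = 7.1440 - 5.4831 = 1.6609
P = 10^1.6609 = 45.8030 mmHg

45.8030 mmHg


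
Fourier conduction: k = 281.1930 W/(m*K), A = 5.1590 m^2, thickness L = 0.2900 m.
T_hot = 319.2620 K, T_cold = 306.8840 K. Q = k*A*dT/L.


dT = 12.3780 K
Q = 281.1930 * 5.1590 * 12.3780 / 0.2900 = 61918.7975 W

61918.7975 W


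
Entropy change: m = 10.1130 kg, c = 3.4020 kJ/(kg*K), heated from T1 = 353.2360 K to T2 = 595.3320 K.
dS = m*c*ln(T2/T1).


T2/T1 = 1.6854
ln(T2/T1) = 0.5220
dS = 10.1130 * 3.4020 * 0.5220 = 17.9585 kJ/K

17.9585 kJ/K


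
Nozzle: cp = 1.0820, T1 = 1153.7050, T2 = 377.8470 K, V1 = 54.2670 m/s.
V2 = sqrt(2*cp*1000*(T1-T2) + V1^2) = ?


dT = 775.8580 K
2*cp*1000*dT = 1678956.7120
V1^2 = 2944.9073
V2 = sqrt(1681901.6193) = 1296.8815 m/s

1296.8815 m/s


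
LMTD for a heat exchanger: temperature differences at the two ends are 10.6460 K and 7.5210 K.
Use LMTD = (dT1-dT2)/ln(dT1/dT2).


dT1/dT2 = 1.4155
ln(dT1/dT2) = 0.3475
LMTD = 3.1250 / 0.3475 = 8.9932 K

8.9932 K


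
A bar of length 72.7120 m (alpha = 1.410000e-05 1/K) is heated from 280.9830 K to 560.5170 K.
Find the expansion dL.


dT = 279.5340 K
dL = 1.410000e-05 * 72.7120 * 279.5340 = 0.286589 m
L_final = 72.998589 m

dL = 0.286589 m


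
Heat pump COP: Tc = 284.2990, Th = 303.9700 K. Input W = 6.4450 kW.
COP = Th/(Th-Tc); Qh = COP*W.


COP = 303.9700 / 19.6710 = 15.4527
Qh = 15.4527 * 6.4450 = 99.5926 kW

COP = 15.4527, Qh = 99.5926 kW


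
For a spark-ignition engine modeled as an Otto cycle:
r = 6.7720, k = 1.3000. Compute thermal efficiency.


r^(k-1) = 1.7751
eta = 1 - 1/1.7751 = 0.4366 = 43.6641%

43.6641%


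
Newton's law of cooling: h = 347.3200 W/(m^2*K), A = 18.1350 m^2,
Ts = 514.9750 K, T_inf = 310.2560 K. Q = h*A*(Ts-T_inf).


dT = 204.7190 K
Q = 347.3200 * 18.1350 * 204.7190 = 1289452.9609 W

1289452.9609 W


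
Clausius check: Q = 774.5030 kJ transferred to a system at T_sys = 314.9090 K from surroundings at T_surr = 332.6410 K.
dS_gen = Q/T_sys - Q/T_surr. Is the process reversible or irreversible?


dS_sys = 774.5030/314.9090 = 2.4595 kJ/K
dS_surr = -774.5030/332.6410 = -2.3283 kJ/K
dS_gen = 2.4595 - 2.3283 = 0.1311 kJ/K (irreversible)

dS_gen = 0.1311 kJ/K, irreversible


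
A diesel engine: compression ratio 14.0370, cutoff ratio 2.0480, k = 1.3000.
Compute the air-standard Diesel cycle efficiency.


r^(k-1) = 2.2089
rc^k = 2.5394
eta = 0.4885 = 48.8482%

48.8482%


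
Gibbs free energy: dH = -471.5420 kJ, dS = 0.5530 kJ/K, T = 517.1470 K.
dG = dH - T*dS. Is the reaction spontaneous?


T*dS = 517.1470 * 0.5530 = 285.9823 kJ
dG = -471.5420 - 285.9823 = -757.5243 kJ (spontaneous)

dG = -757.5243 kJ, spontaneous


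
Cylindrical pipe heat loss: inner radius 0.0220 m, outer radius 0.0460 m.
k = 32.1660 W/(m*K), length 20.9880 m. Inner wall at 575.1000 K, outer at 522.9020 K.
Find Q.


dT = 52.1980 K
ln(ro/ri) = 0.7376
Q = 2*pi*32.1660*20.9880*52.1980 / 0.7376 = 300179.8656 W

300179.8656 W


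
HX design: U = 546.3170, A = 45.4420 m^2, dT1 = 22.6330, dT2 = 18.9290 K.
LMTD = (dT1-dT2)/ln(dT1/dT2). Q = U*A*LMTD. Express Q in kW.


LMTD = 20.7259 K
Q = 546.3170 * 45.4420 * 20.7259 = 514534.9088 W = 514.5349 kW

514.5349 kW


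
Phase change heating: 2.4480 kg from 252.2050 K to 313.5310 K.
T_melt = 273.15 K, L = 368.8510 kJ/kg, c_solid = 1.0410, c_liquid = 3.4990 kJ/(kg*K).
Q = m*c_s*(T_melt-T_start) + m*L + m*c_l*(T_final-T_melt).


Q1 (sensible, solid) = 2.4480 * 1.0410 * 20.9450 = 53.3756 kJ
Q2 (latent) = 2.4480 * 368.8510 = 902.9472 kJ
Q3 (sensible, liquid) = 2.4480 * 3.4990 * 40.3810 = 345.8856 kJ
Q_total = 1302.2084 kJ

1302.2084 kJ


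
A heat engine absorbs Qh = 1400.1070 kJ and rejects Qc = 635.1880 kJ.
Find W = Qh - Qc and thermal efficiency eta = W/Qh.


W = 1400.1070 - 635.1880 = 764.9190 kJ
eta = 764.9190 / 1400.1070 = 0.5463 = 54.6329%

W = 764.9190 kJ, eta = 54.6329%


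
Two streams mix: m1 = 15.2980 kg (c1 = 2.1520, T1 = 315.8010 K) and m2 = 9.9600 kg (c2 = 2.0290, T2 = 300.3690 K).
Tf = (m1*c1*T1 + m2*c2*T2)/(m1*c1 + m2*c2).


num = 16466.6873
den = 53.1301
Tf = 309.9312 K

309.9312 K


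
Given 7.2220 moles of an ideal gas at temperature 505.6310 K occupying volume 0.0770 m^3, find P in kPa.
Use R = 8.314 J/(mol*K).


P = nRT/V = 7.2220 * 8.314 * 505.6310 / 0.0770
= 30359.9601 / 0.0770 = 394285.1964 Pa = 394.2852 kPa

394.2852 kPa


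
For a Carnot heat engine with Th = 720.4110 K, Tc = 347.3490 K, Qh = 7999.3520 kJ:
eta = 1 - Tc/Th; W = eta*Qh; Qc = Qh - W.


eta = 1 - 347.3490/720.4110 = 0.5178
W = 0.5178 * 7999.3520 = 4142.4329 kJ
Qc = 7999.3520 - 4142.4329 = 3856.9191 kJ

eta = 51.7846%, W = 4142.4329 kJ, Qc = 3856.9191 kJ


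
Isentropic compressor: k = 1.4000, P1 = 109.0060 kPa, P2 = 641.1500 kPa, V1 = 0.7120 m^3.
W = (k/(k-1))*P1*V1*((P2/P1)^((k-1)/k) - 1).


(k-1)/k = 0.2857
(P2/P1)^exp = 1.6591
W = 3.5000 * 109.0060 * 0.7120 * (1.6591 - 1) = 179.0266 kJ

179.0266 kJ


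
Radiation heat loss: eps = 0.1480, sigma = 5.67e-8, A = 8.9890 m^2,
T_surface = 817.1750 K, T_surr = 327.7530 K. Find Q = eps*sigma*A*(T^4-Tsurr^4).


T^4 = 4.4592e+11
Tsurr^4 = 1.1539e+10
Q = 0.1480 * 5.67e-8 * 8.9890 * 4.3438e+11 = 32766.4889 W

32766.4889 W


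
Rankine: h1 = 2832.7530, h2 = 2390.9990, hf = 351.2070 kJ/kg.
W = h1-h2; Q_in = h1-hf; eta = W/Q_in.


W = 441.7540 kJ/kg
Q_in = 2481.5460 kJ/kg
eta = 0.1780 = 17.8016%

eta = 17.8016%


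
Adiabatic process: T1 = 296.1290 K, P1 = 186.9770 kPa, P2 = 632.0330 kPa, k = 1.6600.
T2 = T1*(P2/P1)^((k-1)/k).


(k-1)/k = 0.3976
(P2/P1)^exp = 1.6230
T2 = 296.1290 * 1.6230 = 480.6036 K

480.6036 K


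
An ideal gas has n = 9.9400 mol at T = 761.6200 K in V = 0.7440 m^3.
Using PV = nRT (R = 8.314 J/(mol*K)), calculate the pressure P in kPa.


P = nRT/V = 9.9400 * 8.314 * 761.6200 / 0.7440
= 62941.1603 / 0.7440 = 84598.3337 Pa = 84.5983 kPa

84.5983 kPa


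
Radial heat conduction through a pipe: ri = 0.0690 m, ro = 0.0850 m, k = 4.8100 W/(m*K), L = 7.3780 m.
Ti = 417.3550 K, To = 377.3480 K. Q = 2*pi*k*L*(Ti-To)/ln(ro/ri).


dT = 40.0070 K
ln(ro/ri) = 0.2085
Q = 2*pi*4.8100*7.3780*40.0070 / 0.2085 = 42776.0143 W

42776.0143 W


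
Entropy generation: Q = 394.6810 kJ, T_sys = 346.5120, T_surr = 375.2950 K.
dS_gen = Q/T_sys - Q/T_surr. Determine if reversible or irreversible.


dS_sys = 394.6810/346.5120 = 1.1390 kJ/K
dS_surr = -394.6810/375.2950 = -1.0517 kJ/K
dS_gen = 1.1390 - 1.0517 = 0.0874 kJ/K (irreversible)

dS_gen = 0.0874 kJ/K, irreversible


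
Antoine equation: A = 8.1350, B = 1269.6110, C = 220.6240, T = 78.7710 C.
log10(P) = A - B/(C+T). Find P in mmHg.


C+T = 299.3950
B/(C+T) = 4.2406
log10(P) = 8.1350 - 4.2406 = 3.8944
P = 10^3.8944 = 7841.7227 mmHg

7841.7227 mmHg


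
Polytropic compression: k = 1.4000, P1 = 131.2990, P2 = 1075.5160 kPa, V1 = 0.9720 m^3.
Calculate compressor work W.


(k-1)/k = 0.2857
(P2/P1)^exp = 1.8237
W = 3.5000 * 131.2990 * 0.9720 * (1.8237 - 1) = 367.9396 kJ

367.9396 kJ


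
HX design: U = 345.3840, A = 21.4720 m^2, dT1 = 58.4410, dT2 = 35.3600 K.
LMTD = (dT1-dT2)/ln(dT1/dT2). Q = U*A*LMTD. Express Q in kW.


LMTD = 45.9381 K
Q = 345.3840 * 21.4720 * 45.9381 = 340681.2146 W = 340.6812 kW

340.6812 kW


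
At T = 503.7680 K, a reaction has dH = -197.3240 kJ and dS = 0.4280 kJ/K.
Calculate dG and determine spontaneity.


T*dS = 503.7680 * 0.4280 = 215.6127 kJ
dG = -197.3240 - 215.6127 = -412.9367 kJ (spontaneous)

dG = -412.9367 kJ, spontaneous


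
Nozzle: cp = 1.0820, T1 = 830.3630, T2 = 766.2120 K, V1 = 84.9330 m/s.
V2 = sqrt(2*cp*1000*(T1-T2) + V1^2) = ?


dT = 64.1510 K
2*cp*1000*dT = 138822.7640
V1^2 = 7213.6145
V2 = sqrt(146036.3785) = 382.1471 m/s

382.1471 m/s


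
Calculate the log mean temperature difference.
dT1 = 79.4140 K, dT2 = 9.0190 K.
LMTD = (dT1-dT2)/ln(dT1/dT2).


dT1/dT2 = 8.8052
ln(dT1/dT2) = 2.1753
LMTD = 70.3950 / 2.1753 = 32.3604 K

32.3604 K


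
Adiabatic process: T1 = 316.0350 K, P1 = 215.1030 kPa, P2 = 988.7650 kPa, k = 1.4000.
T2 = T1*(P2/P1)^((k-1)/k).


(k-1)/k = 0.2857
(P2/P1)^exp = 1.5462
T2 = 316.0350 * 1.5462 = 488.6587 K

488.6587 K


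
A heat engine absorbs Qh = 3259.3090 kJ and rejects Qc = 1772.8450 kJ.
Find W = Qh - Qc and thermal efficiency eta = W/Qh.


W = 3259.3090 - 1772.8450 = 1486.4640 kJ
eta = 1486.4640 / 3259.3090 = 0.4561 = 45.6067%

W = 1486.4640 kJ, eta = 45.6067%


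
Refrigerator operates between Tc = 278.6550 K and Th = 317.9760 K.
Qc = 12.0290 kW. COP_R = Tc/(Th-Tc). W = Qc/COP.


COP = 278.6550 / 39.3210 = 7.0867
W = 12.0290 / 7.0867 = 1.6974 kW

COP = 7.0867, W = 1.6974 kW


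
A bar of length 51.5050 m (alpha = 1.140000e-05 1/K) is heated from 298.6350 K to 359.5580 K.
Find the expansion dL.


dT = 60.9230 K
dL = 1.140000e-05 * 51.5050 * 60.9230 = 0.035771 m
L_final = 51.540771 m

dL = 0.035771 m


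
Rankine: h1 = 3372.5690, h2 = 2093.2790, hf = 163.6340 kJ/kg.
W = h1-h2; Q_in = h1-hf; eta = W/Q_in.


W = 1279.2900 kJ/kg
Q_in = 3208.9350 kJ/kg
eta = 0.3987 = 39.8665%

eta = 39.8665%


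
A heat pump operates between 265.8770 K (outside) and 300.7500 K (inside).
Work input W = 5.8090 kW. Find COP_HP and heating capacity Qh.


COP = 300.7500 / 34.8730 = 8.6242
Qh = 8.6242 * 5.8090 = 50.0977 kW

COP = 8.6242, Qh = 50.0977 kW


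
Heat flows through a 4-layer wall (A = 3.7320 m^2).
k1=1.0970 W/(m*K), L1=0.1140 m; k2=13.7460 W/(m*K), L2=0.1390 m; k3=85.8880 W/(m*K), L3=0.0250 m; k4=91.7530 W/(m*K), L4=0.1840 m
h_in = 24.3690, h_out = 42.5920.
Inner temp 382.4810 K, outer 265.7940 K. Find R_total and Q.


R_conv_in = 1/(24.3690*3.7320) = 0.0110
R_1 = 0.1140/(1.0970*3.7320) = 0.0278
R_2 = 0.1390/(13.7460*3.7320) = 0.0027
R_3 = 0.0250/(85.8880*3.7320) = 7.7995e-05
R_4 = 0.1840/(91.7530*3.7320) = 0.0005
R_conv_out = 1/(42.5920*3.7320) = 0.0063
R_total = 0.0485 K/W
Q = 116.6870 / 0.0485 = 2408.0381 W

R_total = 0.0485 K/W, Q = 2408.0381 W


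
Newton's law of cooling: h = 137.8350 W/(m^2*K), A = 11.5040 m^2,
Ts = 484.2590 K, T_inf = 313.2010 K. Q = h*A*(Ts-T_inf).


dT = 171.0580 K
Q = 137.8350 * 11.5040 * 171.0580 = 271238.7746 W

271238.7746 W


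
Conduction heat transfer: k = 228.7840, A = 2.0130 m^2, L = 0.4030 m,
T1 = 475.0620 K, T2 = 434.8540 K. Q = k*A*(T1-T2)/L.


dT = 40.2080 K
Q = 228.7840 * 2.0130 * 40.2080 / 0.4030 = 45949.0830 W

45949.0830 W


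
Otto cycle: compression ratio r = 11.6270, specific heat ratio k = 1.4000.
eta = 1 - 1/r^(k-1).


r^(k-1) = 2.6680
eta = 1 - 1/2.6680 = 0.6252 = 62.5188%

62.5188%


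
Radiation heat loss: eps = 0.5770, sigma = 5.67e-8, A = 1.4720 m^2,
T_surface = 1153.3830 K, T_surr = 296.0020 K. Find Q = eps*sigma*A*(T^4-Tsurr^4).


T^4 = 1.7697e+12
Tsurr^4 = 7.6768e+09
Q = 0.5770 * 5.67e-8 * 1.4720 * 1.7620e+12 = 84854.0979 W

84854.0979 W


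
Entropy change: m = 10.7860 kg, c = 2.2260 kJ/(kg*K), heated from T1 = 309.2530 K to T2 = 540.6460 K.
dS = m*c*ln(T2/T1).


T2/T1 = 1.7482
ln(T2/T1) = 0.5586
dS = 10.7860 * 2.2260 * 0.5586 = 13.4119 kJ/K

13.4119 kJ/K


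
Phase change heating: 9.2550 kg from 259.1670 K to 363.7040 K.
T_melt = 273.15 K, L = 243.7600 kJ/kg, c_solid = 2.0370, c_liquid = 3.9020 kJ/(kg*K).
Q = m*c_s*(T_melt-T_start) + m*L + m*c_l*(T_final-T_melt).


Q1 (sensible, solid) = 9.2550 * 2.0370 * 13.9830 = 263.6136 kJ
Q2 (latent) = 9.2550 * 243.7600 = 2255.9988 kJ
Q3 (sensible, liquid) = 9.2550 * 3.9020 * 90.5540 = 3270.1775 kJ
Q_total = 5789.7899 kJ

5789.7899 kJ


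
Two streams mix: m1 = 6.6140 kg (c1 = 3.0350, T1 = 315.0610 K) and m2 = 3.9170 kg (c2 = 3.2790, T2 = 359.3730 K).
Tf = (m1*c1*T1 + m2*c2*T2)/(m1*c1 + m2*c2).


num = 10940.1042
den = 32.9173
Tf = 332.3509 K

332.3509 K


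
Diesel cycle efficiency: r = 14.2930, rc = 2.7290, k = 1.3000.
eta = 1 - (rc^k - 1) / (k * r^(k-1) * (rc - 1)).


r^(k-1) = 2.2209
rc^k = 3.6881
eta = 0.4615 = 46.1516%

46.1516%


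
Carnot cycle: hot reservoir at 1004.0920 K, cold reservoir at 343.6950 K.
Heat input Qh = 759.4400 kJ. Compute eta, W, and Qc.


eta = 1 - 343.6950/1004.0920 = 0.6577
W = 0.6577 * 759.4400 = 499.4880 kJ
Qc = 759.4400 - 499.4880 = 259.9520 kJ

eta = 65.7706%, W = 499.4880 kJ, Qc = 259.9520 kJ


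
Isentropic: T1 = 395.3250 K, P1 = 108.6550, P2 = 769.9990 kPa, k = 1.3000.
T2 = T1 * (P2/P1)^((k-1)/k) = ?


(k-1)/k = 0.2308
(P2/P1)^exp = 1.5713
T2 = 395.3250 * 1.5713 = 621.1690 K

621.1690 K


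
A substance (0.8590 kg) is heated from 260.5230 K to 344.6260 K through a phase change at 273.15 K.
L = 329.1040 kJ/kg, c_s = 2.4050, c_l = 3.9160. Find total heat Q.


Q1 (sensible, solid) = 0.8590 * 2.4050 * 12.6270 = 26.0861 kJ
Q2 (latent) = 0.8590 * 329.1040 = 282.7003 kJ
Q3 (sensible, liquid) = 0.8590 * 3.9160 * 71.4760 = 240.4341 kJ
Q_total = 549.2205 kJ

549.2205 kJ


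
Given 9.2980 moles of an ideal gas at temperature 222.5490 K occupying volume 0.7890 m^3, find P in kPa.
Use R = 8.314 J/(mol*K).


P = nRT/V = 9.2980 * 8.314 * 222.5490 / 0.7890
= 17203.8326 / 0.7890 = 21804.6041 Pa = 21.8046 kPa

21.8046 kPa


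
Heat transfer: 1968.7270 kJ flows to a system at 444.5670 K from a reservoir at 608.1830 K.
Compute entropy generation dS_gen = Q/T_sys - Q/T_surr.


dS_sys = 1968.7270/444.5670 = 4.4284 kJ/K
dS_surr = -1968.7270/608.1830 = -3.2371 kJ/K
dS_gen = 4.4284 - 3.2371 = 1.1914 kJ/K (irreversible)

dS_gen = 1.1914 kJ/K, irreversible


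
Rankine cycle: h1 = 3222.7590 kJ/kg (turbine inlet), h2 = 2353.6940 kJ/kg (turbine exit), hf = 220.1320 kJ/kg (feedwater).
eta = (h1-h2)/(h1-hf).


W = 869.0650 kJ/kg
Q_in = 3002.6270 kJ/kg
eta = 0.2894 = 28.9435%

eta = 28.9435%


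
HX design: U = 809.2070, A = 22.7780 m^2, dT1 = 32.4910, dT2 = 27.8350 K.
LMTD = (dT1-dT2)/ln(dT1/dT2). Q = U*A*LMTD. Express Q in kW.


LMTD = 30.1030 K
Q = 809.2070 * 22.7780 * 30.1030 = 554862.2476 W = 554.8622 kW

554.8622 kW


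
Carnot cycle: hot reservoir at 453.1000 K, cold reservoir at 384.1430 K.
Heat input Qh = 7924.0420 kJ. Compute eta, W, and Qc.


eta = 1 - 384.1430/453.1000 = 0.1522
W = 0.1522 * 7924.0420 = 1205.9549 kJ
Qc = 7924.0420 - 1205.9549 = 6718.0871 kJ

eta = 15.2189%, W = 1205.9549 kJ, Qc = 6718.0871 kJ


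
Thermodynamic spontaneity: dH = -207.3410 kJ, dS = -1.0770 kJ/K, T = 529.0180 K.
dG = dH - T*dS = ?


T*dS = 529.0180 * -1.0770 = -569.7524 kJ
dG = -207.3410 + 569.7524 = 362.4114 kJ (non-spontaneous)

dG = 362.4114 kJ, non-spontaneous


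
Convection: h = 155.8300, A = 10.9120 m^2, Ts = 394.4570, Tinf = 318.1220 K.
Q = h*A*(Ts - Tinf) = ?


dT = 76.3350 K
Q = 155.8300 * 10.9120 * 76.3350 = 129801.3286 W

129801.3286 W


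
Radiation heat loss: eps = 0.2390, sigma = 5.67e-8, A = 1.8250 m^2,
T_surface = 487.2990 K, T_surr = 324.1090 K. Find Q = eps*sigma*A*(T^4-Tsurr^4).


T^4 = 5.6387e+10
Tsurr^4 = 1.1035e+10
Q = 0.2390 * 5.67e-8 * 1.8250 * 4.5353e+10 = 1121.6208 W

1121.6208 W


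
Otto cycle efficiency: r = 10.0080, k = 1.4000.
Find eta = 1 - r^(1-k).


r^(k-1) = 2.5127
eta = 1 - 1/2.5127 = 0.6020 = 60.2020%

60.2020%


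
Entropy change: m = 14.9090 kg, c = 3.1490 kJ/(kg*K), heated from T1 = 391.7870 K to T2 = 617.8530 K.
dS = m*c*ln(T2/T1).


T2/T1 = 1.5770
ln(T2/T1) = 0.4555
dS = 14.9090 * 3.1490 * 0.4555 = 21.3865 kJ/K

21.3865 kJ/K


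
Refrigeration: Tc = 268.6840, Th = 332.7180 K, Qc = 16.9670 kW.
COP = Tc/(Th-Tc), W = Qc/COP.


COP = 268.6840 / 64.0340 = 4.1960
W = 16.9670 / 4.1960 = 4.0437 kW

COP = 4.1960, W = 4.0437 kW


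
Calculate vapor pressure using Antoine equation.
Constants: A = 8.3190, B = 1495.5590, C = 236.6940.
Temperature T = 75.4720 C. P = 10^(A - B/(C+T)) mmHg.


C+T = 312.1660
B/(C+T) = 4.7909
log10(P) = 8.3190 - 4.7909 = 3.5281
P = 10^3.5281 = 3373.5774 mmHg

3373.5774 mmHg


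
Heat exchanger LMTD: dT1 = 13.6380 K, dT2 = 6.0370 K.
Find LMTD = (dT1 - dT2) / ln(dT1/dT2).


dT1/dT2 = 2.2591
ln(dT1/dT2) = 0.8150
LMTD = 7.6010 / 0.8150 = 9.3269 K

9.3269 K


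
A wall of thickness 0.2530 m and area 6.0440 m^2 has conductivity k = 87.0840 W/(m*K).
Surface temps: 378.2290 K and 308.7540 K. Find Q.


dT = 69.4750 K
Q = 87.0840 * 6.0440 * 69.4750 / 0.2530 = 144534.2786 W

144534.2786 W


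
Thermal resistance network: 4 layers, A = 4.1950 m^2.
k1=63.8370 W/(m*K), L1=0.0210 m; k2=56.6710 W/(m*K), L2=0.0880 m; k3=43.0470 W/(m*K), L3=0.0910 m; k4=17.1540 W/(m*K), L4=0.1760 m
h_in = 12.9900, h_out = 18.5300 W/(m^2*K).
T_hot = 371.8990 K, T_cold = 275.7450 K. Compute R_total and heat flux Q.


R_conv_in = 1/(12.9900*4.1950) = 0.0184
R_1 = 0.0210/(63.8370*4.1950) = 7.8418e-05
R_2 = 0.0880/(56.6710*4.1950) = 0.0004
R_3 = 0.0910/(43.0470*4.1950) = 0.0005
R_4 = 0.1760/(17.1540*4.1950) = 0.0024
R_conv_out = 1/(18.5300*4.1950) = 0.0129
R_total = 0.0346 K/W
Q = 96.1540 / 0.0346 = 2777.9152 W

R_total = 0.0346 K/W, Q = 2777.9152 W


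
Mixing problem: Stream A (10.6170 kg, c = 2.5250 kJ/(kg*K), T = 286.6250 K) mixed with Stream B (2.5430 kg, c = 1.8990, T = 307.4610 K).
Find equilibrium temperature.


num = 9168.5989
den = 31.6371
Tf = 289.8055 K

289.8055 K


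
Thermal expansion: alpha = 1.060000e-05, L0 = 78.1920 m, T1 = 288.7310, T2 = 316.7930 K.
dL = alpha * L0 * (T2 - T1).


dT = 28.0620 K
dL = 1.060000e-05 * 78.1920 * 28.0620 = 0.023259 m
L_final = 78.215259 m

dL = 0.023259 m


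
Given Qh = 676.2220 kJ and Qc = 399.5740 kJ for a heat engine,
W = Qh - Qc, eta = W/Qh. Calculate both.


W = 676.2220 - 399.5740 = 276.6480 kJ
eta = 276.6480 / 676.2220 = 0.4091 = 40.9108%

W = 276.6480 kJ, eta = 40.9108%


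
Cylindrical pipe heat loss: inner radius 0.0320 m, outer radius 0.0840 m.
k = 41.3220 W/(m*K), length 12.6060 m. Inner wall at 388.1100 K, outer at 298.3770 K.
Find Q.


dT = 89.7330 K
ln(ro/ri) = 0.9651
Q = 2*pi*41.3220*12.6060*89.7330 / 0.9651 = 304317.5321 W

304317.5321 W


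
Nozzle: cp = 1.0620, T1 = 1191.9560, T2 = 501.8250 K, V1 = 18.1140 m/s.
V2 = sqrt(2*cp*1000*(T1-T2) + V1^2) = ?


dT = 690.1310 K
2*cp*1000*dT = 1465838.2440
V1^2 = 328.1170
V2 = sqrt(1466166.3610) = 1210.8536 m/s

1210.8536 m/s


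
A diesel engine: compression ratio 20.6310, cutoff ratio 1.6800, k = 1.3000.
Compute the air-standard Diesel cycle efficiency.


r^(k-1) = 2.4795
rc^k = 1.9629
eta = 0.5607 = 56.0680%

56.0680%


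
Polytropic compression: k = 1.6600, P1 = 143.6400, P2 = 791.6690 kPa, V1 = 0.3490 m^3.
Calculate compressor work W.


(k-1)/k = 0.3976
(P2/P1)^exp = 1.9712
W = 2.5152 * 143.6400 * 0.3490 * (1.9712 - 1) = 122.4487 kJ

122.4487 kJ


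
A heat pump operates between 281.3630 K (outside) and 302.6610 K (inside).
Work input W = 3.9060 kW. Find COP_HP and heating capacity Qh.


COP = 302.6610 / 21.2980 = 14.2108
Qh = 14.2108 * 3.9060 = 55.5073 kW

COP = 14.2108, Qh = 55.5073 kW


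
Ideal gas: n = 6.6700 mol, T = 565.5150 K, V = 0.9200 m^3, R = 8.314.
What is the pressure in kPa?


P = nRT/V = 6.6700 * 8.314 * 565.5150 / 0.9200
= 31360.2837 / 0.9200 = 34087.2649 Pa = 34.0873 kPa

34.0873 kPa


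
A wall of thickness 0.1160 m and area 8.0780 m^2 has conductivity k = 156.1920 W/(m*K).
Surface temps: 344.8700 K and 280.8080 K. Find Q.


dT = 64.0620 K
Q = 156.1920 * 8.0780 * 64.0620 / 0.1160 = 696795.1814 W

696795.1814 W


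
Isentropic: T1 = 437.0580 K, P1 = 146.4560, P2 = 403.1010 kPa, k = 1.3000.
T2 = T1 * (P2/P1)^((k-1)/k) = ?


(k-1)/k = 0.2308
(P2/P1)^exp = 1.2632
T2 = 437.0580 * 1.2632 = 552.0900 K

552.0900 K


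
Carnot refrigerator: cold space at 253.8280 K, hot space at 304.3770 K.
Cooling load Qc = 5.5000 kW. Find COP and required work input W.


COP = 253.8280 / 50.5490 = 5.0214
W = 5.5000 / 5.0214 = 1.0953 kW

COP = 5.0214, W = 1.0953 kW


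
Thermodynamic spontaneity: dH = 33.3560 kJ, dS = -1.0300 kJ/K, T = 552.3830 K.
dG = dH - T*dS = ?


T*dS = 552.3830 * -1.0300 = -568.9545 kJ
dG = 33.3560 + 568.9545 = 602.3105 kJ (non-spontaneous)

dG = 602.3105 kJ, non-spontaneous


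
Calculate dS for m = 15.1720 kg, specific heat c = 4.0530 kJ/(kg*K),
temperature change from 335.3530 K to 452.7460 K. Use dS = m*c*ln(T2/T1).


T2/T1 = 1.3501
ln(T2/T1) = 0.3001
dS = 15.1720 * 4.0530 * 0.3001 = 18.4567 kJ/K

18.4567 kJ/K


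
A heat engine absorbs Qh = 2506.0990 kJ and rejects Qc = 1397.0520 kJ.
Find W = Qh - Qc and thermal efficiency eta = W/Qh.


W = 2506.0990 - 1397.0520 = 1109.0470 kJ
eta = 1109.0470 / 2506.0990 = 0.4425 = 44.2539%

W = 1109.0470 kJ, eta = 44.2539%


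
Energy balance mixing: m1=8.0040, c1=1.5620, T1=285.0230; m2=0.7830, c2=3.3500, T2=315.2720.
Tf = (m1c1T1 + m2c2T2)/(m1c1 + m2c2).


num = 4390.4025
den = 15.1253
Tf = 290.2688 K

290.2688 K


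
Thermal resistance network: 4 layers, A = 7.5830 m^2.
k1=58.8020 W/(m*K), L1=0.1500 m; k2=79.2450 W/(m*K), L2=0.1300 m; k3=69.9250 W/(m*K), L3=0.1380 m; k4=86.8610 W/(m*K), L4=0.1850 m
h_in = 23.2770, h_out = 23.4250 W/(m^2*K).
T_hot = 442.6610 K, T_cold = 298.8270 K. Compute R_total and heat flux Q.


R_conv_in = 1/(23.2770*7.5830) = 0.0057
R_1 = 0.1500/(58.8020*7.5830) = 0.0003
R_2 = 0.1300/(79.2450*7.5830) = 0.0002
R_3 = 0.1380/(69.9250*7.5830) = 0.0003
R_4 = 0.1850/(86.8610*7.5830) = 0.0003
R_conv_out = 1/(23.4250*7.5830) = 0.0056
R_total = 0.0124 K/W
Q = 143.8340 / 0.0124 = 11609.9006 W

R_total = 0.0124 K/W, Q = 11609.9006 W


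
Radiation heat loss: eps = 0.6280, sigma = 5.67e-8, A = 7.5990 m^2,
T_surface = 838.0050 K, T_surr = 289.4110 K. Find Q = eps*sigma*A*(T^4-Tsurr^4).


T^4 = 4.9316e+11
Tsurr^4 = 7.0155e+09
Q = 0.6280 * 5.67e-8 * 7.5990 * 4.8614e+11 = 131541.5871 W

131541.5871 W


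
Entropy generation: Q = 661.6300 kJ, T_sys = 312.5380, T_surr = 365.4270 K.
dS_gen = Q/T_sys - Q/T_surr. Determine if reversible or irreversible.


dS_sys = 661.6300/312.5380 = 2.1170 kJ/K
dS_surr = -661.6300/365.4270 = -1.8106 kJ/K
dS_gen = 2.1170 - 1.8106 = 0.3064 kJ/K (irreversible)

dS_gen = 0.3064 kJ/K, irreversible


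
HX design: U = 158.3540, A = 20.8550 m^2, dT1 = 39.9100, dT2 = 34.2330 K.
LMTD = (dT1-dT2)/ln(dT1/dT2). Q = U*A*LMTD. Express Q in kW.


LMTD = 36.9989 K
Q = 158.3540 * 20.8550 * 36.9989 = 122187.9884 W = 122.1880 kW

122.1880 kW


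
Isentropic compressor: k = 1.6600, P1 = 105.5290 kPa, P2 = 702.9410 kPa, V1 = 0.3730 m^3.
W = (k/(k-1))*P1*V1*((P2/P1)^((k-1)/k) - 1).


(k-1)/k = 0.3976
(P2/P1)^exp = 2.1254
W = 2.5152 * 105.5290 * 0.3730 * (2.1254 - 1) = 111.4140 kJ

111.4140 kJ


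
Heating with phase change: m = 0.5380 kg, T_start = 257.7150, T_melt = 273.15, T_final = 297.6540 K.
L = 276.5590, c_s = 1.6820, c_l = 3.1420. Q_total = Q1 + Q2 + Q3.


Q1 (sensible, solid) = 0.5380 * 1.6820 * 15.4350 = 13.9674 kJ
Q2 (latent) = 0.5380 * 276.5590 = 148.7887 kJ
Q3 (sensible, liquid) = 0.5380 * 3.1420 * 24.5040 = 41.4215 kJ
Q_total = 204.1776 kJ

204.1776 kJ


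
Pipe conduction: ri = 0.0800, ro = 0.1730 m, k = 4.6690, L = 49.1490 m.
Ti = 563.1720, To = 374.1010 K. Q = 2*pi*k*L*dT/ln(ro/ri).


dT = 189.0710 K
ln(ro/ri) = 0.7713
Q = 2*pi*4.6690*49.1490*189.0710 / 0.7713 = 353459.5731 W

353459.5731 W


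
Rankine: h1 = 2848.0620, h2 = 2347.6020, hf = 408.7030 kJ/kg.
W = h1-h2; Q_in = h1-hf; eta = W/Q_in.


W = 500.4600 kJ/kg
Q_in = 2439.3590 kJ/kg
eta = 0.2052 = 20.5160%

eta = 20.5160%


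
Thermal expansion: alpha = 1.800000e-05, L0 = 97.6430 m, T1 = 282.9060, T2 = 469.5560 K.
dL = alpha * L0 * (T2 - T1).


dT = 186.6500 K
dL = 1.800000e-05 * 97.6430 * 186.6500 = 0.328051 m
L_final = 97.971051 m

dL = 0.328051 m


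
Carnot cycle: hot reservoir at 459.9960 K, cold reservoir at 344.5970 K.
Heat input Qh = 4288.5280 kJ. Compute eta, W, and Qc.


eta = 1 - 344.5970/459.9960 = 0.2509
W = 0.2509 * 4288.5280 = 1075.8612 kJ
Qc = 4288.5280 - 1075.8612 = 3212.6668 kJ

eta = 25.0870%, W = 1075.8612 kJ, Qc = 3212.6668 kJ


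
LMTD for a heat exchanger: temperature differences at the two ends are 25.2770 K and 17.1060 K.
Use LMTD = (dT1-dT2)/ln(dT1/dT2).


dT1/dT2 = 1.4777
ln(dT1/dT2) = 0.3905
LMTD = 8.1710 / 0.3905 = 20.9263 K

20.9263 K


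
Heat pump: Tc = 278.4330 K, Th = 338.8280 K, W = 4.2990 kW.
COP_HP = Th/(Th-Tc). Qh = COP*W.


COP = 338.8280 / 60.3950 = 5.6102
Qh = 5.6102 * 4.2990 = 24.1182 kW

COP = 5.6102, Qh = 24.1182 kW


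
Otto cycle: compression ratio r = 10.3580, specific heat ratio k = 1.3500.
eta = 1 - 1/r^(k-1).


r^(k-1) = 2.2665
eta = 1 - 1/2.2665 = 0.5588 = 55.8782%

55.8782%


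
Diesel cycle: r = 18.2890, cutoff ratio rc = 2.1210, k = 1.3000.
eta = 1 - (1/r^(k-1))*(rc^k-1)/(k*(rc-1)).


r^(k-1) = 2.3914
rc^k = 2.6577
eta = 0.5243 = 52.4342%

52.4342%


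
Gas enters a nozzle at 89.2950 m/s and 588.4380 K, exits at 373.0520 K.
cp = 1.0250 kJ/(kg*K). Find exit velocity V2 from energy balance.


dT = 215.3860 K
2*cp*1000*dT = 441541.3000
V1^2 = 7973.5970
V2 = sqrt(449514.8970) = 670.4587 m/s

670.4587 m/s
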